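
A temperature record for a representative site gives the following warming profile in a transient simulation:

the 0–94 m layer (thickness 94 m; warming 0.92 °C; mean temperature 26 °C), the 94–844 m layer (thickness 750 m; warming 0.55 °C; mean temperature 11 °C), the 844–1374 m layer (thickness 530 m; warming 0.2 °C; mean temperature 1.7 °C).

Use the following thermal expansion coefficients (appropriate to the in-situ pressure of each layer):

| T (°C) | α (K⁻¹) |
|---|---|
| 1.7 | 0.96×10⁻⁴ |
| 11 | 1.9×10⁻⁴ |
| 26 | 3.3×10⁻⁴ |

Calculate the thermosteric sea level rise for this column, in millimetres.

about 117 mm

Layer 1 at 26 °C → α = 3.3×10⁻⁴ K⁻¹
Layer 2 at 11 °C → α = 1.9×10⁻⁴ K⁻¹
Layer 3 at 1.7 °C → α = 0.96×10⁻⁴ K⁻¹
0–94 m: 3.3×10⁻⁴ × 0.92 × 94 = 0.0285384 m
94–844 m: 750 × 0.55 × 1.9×10⁻⁴ = 0.078375 m
530 × 0.96×10⁻⁴ × 0.2 = 0.010176 m
Δh = 0.0285384 + 0.078375 + 0.010176 = 0.1170894 m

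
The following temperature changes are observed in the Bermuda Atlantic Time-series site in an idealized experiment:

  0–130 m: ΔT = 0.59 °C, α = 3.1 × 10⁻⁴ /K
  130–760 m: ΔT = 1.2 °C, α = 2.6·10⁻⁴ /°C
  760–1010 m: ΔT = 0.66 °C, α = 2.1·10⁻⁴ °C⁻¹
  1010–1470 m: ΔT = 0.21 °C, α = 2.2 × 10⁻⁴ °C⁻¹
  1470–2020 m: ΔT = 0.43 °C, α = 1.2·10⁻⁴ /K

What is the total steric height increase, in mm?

0–130 m: 3.1×10⁻⁴ × 0.59 × 130 = 0.023777 m
1.2 × 2.6×10⁻⁴ × 630 = 0.19656 m
2.1×10⁻⁴ × 250 × 0.66 = 0.03465 m
Layer 4: 0.21 × 460 × 2.2×10⁻⁴ = 0.021252 m
1470–2020 m: 0.43 × 550 × 1.2×10⁻⁴ = 0.02838 m
Δh = 0.023777 + 0.19656 + 0.03465 + 0.021252 + 0.02838 = 0.304619 m ≈ 305 mm

305 mm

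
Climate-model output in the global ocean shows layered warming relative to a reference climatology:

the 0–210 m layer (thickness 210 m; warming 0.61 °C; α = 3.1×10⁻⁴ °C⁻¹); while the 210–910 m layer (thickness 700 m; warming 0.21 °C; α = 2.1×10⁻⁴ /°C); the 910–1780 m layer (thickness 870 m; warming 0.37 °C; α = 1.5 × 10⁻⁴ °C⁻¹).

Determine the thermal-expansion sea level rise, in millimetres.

Layer 1: 3.1×10⁻⁴ × 0.61 × 210 = 0.039711 m
0.21 × 2.1×10⁻⁴ × 700 = 0.03087 m
910–1780 m: 870 × 0.37 × 1.5×10⁻⁴ = 0.048285 m
Δh = 0.039711 + 0.03087 + 0.048285 = 0.118866 m

about 119 mm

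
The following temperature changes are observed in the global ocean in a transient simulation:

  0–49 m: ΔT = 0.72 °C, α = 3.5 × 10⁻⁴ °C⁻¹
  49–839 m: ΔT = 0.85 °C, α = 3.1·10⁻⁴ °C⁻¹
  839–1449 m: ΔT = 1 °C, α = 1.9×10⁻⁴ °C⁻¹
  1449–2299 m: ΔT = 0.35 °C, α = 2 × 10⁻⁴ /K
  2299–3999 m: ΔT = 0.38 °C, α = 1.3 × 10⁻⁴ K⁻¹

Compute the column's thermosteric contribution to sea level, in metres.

Layer 1: 49 × 0.72 × 3.5×10⁻⁴ = 0.012348 m
3.1×10⁻⁴ × 790 × 0.85 = 0.208165 m
1 × 610 × 1.9×10⁻⁴ = 0.11590 m
850 × 0.35 × 2×10⁻⁴ = 0.05950 m
Layer 5: 1.3×10⁻⁴ × 0.38 × 1700 = 0.08398 m
Δh = 0.012348 + 0.208165 + 0.11590 + 0.05950 + 0.08398 = 0.479893 m ≈ 0.480 m

about 0.480 m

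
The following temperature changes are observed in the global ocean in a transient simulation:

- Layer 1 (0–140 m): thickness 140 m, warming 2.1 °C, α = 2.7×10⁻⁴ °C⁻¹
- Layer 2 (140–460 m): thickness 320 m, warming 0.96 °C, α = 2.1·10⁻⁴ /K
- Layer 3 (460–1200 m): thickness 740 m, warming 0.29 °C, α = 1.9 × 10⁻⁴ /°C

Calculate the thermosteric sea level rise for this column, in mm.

Δh ≈ 185 mm

0–140 m: 2.1 × 140 × 2.7×10⁻⁴ = 0.07938 m
0.96 × 320 × 2.1×10⁻⁴ = 0.064512 m
Layer 3: 0.29 × 1.9×10⁻⁴ × 740 = 0.040774 m
Δh = 0.07938 + 0.064512 + 0.040774 = 0.184666 m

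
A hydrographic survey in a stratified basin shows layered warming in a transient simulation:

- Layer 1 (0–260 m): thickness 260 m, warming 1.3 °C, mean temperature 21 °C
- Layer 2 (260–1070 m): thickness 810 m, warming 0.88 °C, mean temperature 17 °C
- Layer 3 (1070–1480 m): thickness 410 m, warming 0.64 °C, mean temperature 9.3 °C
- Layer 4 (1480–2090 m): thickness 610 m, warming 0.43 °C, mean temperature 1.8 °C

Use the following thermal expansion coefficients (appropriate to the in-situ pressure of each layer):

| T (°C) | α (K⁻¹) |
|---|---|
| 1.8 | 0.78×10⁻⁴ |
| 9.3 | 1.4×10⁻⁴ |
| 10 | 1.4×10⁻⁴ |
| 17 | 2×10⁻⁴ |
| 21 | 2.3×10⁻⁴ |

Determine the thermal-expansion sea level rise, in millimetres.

about 277 mm

Layer 1 at 21 °C → α = 2.3×10⁻⁴ K⁻¹
Layer 2 at 17 °C → α = 2×10⁻⁴ K⁻¹
Layer 3 at 9.3 °C → α = 1.4×10⁻⁴ K⁻¹
Layer 4 at 1.8 °C → α = 0.78×10⁻⁴ K⁻¹
1.3 × 2.3×10⁻⁴ × 260 = 0.07774 m
260–1070 m: 810 × 2×10⁻⁴ × 0.88 = 0.14256 m
1070–1480 m: 410 × 0.64 × 1.4×10⁻⁴ = 0.036736 m
0.43 × 0.78×10⁻⁴ × 610 = 0.0204594 m
Δh = 0.07774 + 0.14256 + 0.036736 + 0.0204594 = 0.2774954 m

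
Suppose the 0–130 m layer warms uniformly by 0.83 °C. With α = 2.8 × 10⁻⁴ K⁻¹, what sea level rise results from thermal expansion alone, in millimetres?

Δh = αΔT·H = 2.8×10⁻⁴ × 0.83 × 130 = 0.030212 m

about 30.2 mm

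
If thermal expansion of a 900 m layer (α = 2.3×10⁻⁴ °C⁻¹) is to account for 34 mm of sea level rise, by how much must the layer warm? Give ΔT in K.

ΔT ≈ 0.164 K

ΔT = Δh/(αH) = 0.034 / (2.3×10⁻⁴ × 900) ≈ 0.1643 K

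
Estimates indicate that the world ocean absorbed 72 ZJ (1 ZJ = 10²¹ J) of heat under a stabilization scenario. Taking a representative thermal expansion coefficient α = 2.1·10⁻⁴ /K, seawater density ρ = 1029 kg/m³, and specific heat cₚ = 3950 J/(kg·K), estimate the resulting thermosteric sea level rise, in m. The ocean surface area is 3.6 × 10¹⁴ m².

Per unit area: Q = 72×10²¹ / (3.6×10¹⁴) = 2×10⁸ J/m²
Δh = αQ/(ρcₚ) = 2.1×10⁻⁴ × 2×10⁸ / (1029 × 3950) ≈ 0.010333 m

Δh = 0.0103 m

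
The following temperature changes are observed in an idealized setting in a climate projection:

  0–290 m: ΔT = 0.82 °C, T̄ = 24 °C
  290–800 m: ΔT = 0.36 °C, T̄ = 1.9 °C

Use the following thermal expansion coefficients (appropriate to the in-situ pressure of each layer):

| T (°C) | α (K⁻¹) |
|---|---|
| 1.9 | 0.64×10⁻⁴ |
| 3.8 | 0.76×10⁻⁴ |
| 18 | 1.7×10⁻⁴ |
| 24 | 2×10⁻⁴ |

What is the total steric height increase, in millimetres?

Δh = 59.3 mm

Layer 1 at 24 °C → α = 2×10⁻⁴ K⁻¹
Layer 2 at 1.9 °C → α = 0.64×10⁻⁴ K⁻¹
0.82 × 290 × 2×10⁻⁴ = 0.04756 m
0.36 × 0.64×10⁻⁴ × 510 = 0.0117504 m
Δh = 0.04756 + 0.0117504 = 0.0593104 m ≈ 59.3 mm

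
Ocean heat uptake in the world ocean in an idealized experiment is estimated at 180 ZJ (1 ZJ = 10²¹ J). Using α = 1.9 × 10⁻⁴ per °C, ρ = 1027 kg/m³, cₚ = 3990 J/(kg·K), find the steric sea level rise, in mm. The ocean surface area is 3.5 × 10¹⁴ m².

Δh = 24 mm

Per unit area: Q = 180×10²¹ / (3.5×10¹⁴) ≈ 5.143×10⁸ J/m²
Δh = αQ/(ρcₚ) = 1.9×10⁻⁴ × 5.143×10⁸ / (1027 × 3990) ≈ 0.023847 m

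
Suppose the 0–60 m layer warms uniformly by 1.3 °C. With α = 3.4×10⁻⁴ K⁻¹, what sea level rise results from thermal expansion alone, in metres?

0.0265 m of thermosteric rise

Δh = αΔT·H = 3.4×10⁻⁴ × 1.3 × 60 = 0.02652 m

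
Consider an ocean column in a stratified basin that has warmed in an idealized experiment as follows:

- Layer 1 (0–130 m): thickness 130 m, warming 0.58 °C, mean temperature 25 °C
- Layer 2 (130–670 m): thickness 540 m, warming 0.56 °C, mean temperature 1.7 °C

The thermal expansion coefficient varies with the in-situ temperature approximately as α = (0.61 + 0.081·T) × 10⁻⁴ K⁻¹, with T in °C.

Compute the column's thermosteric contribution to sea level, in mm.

42 mm

Layer 1: α = (0.61 + 0.081×25)×10⁻⁴ = 2.635×10⁻⁴ K⁻¹
Layer 2: α = (0.61 + 0.081×1.7)×10⁻⁴ = 0.7477×10⁻⁴ K⁻¹
0–130 m: 0.58 × 130 × 2.635×10⁻⁴ = 0.0198679 m
540 × 0.7477×10⁻⁴ × 0.56 = 0.022610448 m
Δh = 0.0198679 + 0.022610448 = 0.042478348 m ≈ 42 mm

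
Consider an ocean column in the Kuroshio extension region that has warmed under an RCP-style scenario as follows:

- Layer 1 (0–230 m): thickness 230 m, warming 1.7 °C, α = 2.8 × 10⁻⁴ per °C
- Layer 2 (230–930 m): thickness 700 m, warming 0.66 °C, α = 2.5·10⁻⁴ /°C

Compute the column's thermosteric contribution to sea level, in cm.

22.5 cm of thermosteric rise

0–230 m: 2.8×10⁻⁴ × 230 × 1.7 = 0.10948 m
2.5×10⁻⁴ × 700 × 0.66 = 0.11550 m
Δh = 0.10948 + 0.11550 = 0.22498 m ≈ 22.5 cm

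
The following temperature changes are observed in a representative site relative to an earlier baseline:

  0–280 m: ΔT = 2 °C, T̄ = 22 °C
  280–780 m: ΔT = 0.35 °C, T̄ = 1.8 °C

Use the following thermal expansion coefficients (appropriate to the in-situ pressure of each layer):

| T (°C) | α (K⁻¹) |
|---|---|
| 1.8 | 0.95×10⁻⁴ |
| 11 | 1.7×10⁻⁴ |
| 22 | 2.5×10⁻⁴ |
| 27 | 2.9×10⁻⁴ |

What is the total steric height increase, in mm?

Layer 1 at 22 °C → α = 2.5×10⁻⁴ K⁻¹
Layer 2 at 1.8 °C → α = 0.95×10⁻⁴ K⁻¹
Layer 1: 280 × 2.5×10⁻⁴ × 2 = 0.14000 m
280–780 m: 0.95×10⁻⁴ × 0.35 × 500 = 0.016625 m
Δh = 0.14000 + 0.016625 = 0.156625 m ≈ 157 mm

157 mm of thermosteric rise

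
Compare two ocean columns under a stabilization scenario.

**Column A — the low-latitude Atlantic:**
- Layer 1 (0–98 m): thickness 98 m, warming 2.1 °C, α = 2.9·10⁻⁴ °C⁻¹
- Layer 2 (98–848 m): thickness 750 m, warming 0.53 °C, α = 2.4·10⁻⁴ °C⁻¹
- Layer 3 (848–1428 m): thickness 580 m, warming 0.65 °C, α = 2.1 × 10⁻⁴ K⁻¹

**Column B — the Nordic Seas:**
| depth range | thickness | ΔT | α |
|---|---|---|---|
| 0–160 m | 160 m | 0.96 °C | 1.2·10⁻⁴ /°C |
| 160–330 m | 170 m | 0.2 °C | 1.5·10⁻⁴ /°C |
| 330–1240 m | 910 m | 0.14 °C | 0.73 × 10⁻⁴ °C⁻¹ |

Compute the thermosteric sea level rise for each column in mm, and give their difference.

A 0–98 m: 98 × 2.9×10⁻⁴ × 2.1 = 0.059682 m
A 0.53 × 750 × 2.4×10⁻⁴ = 0.09540 m
A 848–1428 m: 0.65 × 580 × 2.1×10⁻⁴ = 0.07917 m
A total: 0.234252 m
B Layer 1: 0.96 × 1.2×10⁻⁴ × 160 = 0.018432 m
B 170 × 1.5×10⁻⁴ × 0.2 = 0.00510 m
B 330–1240 m: 910 × 0.14 × 0.73×10⁻⁴ = 0.0093002 m
B total: 0.0328322 m
Difference: 0.234252 − 0.0328322 = 0.2014198 m

A: 234 mm; B: 32.8 mm; difference 201 mm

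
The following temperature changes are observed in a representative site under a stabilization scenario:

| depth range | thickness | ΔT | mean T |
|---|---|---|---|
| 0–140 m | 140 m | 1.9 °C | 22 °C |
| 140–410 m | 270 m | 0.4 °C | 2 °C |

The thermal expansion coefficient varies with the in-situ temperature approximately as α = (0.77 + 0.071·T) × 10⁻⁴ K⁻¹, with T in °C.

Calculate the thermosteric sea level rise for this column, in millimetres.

72 mm

Layer 1: α = (0.77 + 0.071×22)×10⁻⁴ = 2.332×10⁻⁴ K⁻¹
Layer 2: α = (0.77 + 0.071×2)×10⁻⁴ = 0.912×10⁻⁴ K⁻¹
0–140 m: 1.9 × 2.332×10⁻⁴ × 140 = 0.0620312 m
Layer 2: 0.912×10⁻⁴ × 270 × 0.4 = 0.0098496 m
Δh = 0.0620312 + 0.0098496 = 0.0718808 m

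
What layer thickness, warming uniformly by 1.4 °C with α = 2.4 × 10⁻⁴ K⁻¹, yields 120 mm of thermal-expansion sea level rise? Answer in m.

357 m

H = Δh/(αΔT) = 0.12 / (2.4×10⁻⁴ × 1.4) ≈ 357.1 m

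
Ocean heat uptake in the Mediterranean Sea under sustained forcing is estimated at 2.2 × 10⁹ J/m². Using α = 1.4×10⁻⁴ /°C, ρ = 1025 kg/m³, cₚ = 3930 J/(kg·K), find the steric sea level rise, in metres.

Δh = αQ/(ρcₚ) = 1.4×10⁻⁴ × 2.2×10⁹ / (1025 × 3930) ≈ 0.07646 m

about 0.0765 m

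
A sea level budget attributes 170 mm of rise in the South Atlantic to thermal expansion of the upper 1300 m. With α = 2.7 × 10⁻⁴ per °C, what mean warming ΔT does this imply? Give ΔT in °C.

0.48 °C

ΔT = Δh/(αH) = 0.17 / (2.7×10⁻⁴ × 1300) ≈ 0.4843 °C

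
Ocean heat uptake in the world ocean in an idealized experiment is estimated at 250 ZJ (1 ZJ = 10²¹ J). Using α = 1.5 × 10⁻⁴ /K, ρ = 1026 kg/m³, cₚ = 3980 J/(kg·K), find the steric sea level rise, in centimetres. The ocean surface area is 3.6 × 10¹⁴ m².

Per unit area: Q = 250×10²¹ / (3.6×10¹⁴) ≈ 6.944×10⁸ J/m²
Δh = αQ/(ρcₚ) = 1.5×10⁻⁴ × 6.944×10⁸ / (1026 × 3980) ≈ 0.025508 m

2.55 cm of thermosteric rise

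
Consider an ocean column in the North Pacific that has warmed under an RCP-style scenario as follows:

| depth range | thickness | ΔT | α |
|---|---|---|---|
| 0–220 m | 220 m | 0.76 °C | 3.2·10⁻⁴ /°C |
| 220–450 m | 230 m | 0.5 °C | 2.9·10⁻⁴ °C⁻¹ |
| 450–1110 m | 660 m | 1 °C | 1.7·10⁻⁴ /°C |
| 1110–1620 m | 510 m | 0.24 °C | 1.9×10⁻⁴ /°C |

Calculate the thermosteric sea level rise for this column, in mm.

222 mm

Layer 1: 3.2×10⁻⁴ × 0.76 × 220 = 0.053504 m
220–450 m: 230 × 0.5 × 2.9×10⁻⁴ = 0.03335 m
Layer 3: 1 × 1.7×10⁻⁴ × 660 = 0.11220 m
1110–1620 m: 0.24 × 510 × 1.9×10⁻⁴ = 0.023256 m
Δh = 0.053504 + 0.03335 + 0.11220 + 0.023256 = 0.22231 m ≈ 222 mm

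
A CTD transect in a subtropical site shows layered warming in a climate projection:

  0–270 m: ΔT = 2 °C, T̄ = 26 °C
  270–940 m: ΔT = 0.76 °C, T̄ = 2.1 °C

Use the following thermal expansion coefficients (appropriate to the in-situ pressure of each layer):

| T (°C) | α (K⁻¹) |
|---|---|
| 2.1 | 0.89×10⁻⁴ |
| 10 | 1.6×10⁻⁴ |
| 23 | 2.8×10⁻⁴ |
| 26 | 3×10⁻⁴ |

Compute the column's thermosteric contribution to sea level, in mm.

Δh ≈ 207 mm

Layer 1 at 26 °C → α = 3×10⁻⁴ K⁻¹
Layer 2 at 2.1 °C → α = 0.89×10⁻⁴ K⁻¹
0–270 m: 2 × 270 × 3×10⁻⁴ = 0.16200 m
Layer 2: 0.76 × 670 × 0.89×10⁻⁴ = 0.0453188 m
Δh = 0.16200 + 0.0453188 = 0.2073188 m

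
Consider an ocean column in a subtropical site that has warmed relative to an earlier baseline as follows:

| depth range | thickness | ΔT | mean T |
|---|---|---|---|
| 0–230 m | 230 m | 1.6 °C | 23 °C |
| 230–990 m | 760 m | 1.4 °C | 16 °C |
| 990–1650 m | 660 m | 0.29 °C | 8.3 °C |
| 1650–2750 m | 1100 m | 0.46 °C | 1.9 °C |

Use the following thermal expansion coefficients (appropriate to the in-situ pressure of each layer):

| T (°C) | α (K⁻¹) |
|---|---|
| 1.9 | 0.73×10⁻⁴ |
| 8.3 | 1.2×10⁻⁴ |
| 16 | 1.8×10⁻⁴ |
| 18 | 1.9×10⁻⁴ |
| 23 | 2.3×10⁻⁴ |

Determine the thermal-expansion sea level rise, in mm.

336 mm of thermosteric rise

Layer 1 at 23 °C → α = 2.3×10⁻⁴ K⁻¹
Layer 2 at 16 °C → α = 1.8×10⁻⁴ K⁻¹
Layer 3 at 8.3 °C → α = 1.2×10⁻⁴ K⁻¹
Layer 4 at 1.9 °C → α = 0.73×10⁻⁴ K⁻¹
0–230 m: 2.3×10⁻⁴ × 1.6 × 230 = 0.08464 m
Layer 2: 1.8×10⁻⁴ × 760 × 1.4 = 0.19152 m
990–1650 m: 0.29 × 1.2×10⁻⁴ × 660 = 0.022968 m
1650–2750 m: 0.46 × 1100 × 0.73×10⁻⁴ = 0.036938 m
Δh = 0.08464 + 0.19152 + 0.022968 + 0.036938 = 0.336066 m ≈ 336 mm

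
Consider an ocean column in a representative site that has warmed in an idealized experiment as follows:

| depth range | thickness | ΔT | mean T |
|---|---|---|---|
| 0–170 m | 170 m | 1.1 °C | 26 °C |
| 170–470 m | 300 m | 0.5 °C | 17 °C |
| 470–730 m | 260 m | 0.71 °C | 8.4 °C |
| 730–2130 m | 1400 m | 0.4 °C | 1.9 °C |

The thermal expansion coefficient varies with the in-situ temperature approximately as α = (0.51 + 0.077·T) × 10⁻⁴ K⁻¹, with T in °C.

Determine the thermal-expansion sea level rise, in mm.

130 mm of thermosteric rise

Layer 1: α = (0.51 + 0.077×26)×10⁻⁴ = 2.512×10⁻⁴ K⁻¹
Layer 2: α = (0.51 + 0.077×17)×10⁻⁴ = 1.819×10⁻⁴ K⁻¹
Layer 3: α = (0.51 + 0.077×8.4)×10⁻⁴ = 1.1568×10⁻⁴ K⁻¹
Layer 4: α = (0.51 + 0.077×1.9)×10⁻⁴ = 0.6563×10⁻⁴ K⁻¹
Layer 1: 170 × 2.512×10⁻⁴ × 1.1 = 0.0469744 m
1.819×10⁻⁴ × 0.5 × 300 = 0.027285 m
0.71 × 260 × 1.1568×10⁻⁴ = 0.021354528 m
Layer 4: 0.4 × 0.6563×10⁻⁴ × 1400 = 0.0367528 m
Δh = 0.0469744 + 0.027285 + 0.021354528 + 0.0367528 = 0.132366728 m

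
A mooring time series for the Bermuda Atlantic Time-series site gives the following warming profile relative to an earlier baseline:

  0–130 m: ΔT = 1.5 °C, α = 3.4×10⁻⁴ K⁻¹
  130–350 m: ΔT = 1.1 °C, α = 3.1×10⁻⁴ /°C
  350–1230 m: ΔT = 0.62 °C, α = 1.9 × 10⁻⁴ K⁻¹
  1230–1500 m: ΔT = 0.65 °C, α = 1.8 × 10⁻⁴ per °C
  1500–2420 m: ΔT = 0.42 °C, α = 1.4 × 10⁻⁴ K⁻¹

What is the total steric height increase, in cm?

about 33.1 cm

Layer 1: 130 × 1.5 × 3.4×10⁻⁴ = 0.06630 m
130–350 m: 3.1×10⁻⁴ × 220 × 1.1 = 0.07502 m
0.62 × 880 × 1.9×10⁻⁴ = 0.103664 m
Layer 4: 1.8×10⁻⁴ × 0.65 × 270 = 0.03159 m
Layer 5: 0.42 × 920 × 1.4×10⁻⁴ = 0.054096 m
Δh = 0.06630 + 0.07502 + 0.103664 + 0.03159 + 0.054096 = 0.33067 m ≈ 33.1 cm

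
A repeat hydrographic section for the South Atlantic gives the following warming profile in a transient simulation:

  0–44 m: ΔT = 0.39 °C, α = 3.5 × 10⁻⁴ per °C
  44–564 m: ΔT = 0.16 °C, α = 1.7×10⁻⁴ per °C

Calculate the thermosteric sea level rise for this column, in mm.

44 × 3.5×10⁻⁴ × 0.39 = 0.006006 m
1.7×10⁻⁴ × 0.16 × 520 = 0.014144 m
Δh = 0.006006 + 0.014144 = 0.02015 m

about 20.2 mm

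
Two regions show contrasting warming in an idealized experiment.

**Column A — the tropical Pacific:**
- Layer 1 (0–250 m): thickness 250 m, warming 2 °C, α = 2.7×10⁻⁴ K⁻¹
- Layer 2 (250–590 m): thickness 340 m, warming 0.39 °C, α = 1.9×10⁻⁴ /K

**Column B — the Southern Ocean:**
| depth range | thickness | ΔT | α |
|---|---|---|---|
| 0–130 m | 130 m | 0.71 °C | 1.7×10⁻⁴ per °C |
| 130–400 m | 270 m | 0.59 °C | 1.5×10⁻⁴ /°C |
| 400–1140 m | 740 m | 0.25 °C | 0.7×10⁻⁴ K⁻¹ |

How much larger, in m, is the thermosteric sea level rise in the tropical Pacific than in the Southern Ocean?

A Layer 1: 250 × 2.7×10⁻⁴ × 2 = 0.13500 m
A 250–590 m: 340 × 0.39 × 1.9×10⁻⁴ = 0.025194 m
A total: 0.160194 m
B 0–130 m: 130 × 1.7×10⁻⁴ × 0.71 = 0.015691 m
B Layer 2: 0.59 × 270 × 1.5×10⁻⁴ = 0.023895 m
B 400–1140 m: 0.25 × 740 × 0.7×10⁻⁴ = 0.01295 m
B total: 0.052536 m
Difference: 0.160194 − 0.052536 = 0.107658 m

Δh_A − Δh_B ≈ 0.11 m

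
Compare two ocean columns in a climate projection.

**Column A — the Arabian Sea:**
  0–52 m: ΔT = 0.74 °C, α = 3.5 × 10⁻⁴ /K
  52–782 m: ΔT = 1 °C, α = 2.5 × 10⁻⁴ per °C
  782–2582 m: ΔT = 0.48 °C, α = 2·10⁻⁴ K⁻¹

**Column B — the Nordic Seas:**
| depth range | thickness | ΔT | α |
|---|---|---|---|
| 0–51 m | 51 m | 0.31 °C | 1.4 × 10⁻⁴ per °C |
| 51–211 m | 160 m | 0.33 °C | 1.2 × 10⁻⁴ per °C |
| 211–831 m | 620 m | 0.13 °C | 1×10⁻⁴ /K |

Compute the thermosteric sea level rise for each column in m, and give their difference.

A: 0.369 m; B: 0.0166 m; difference 0.352 m

A 3.5×10⁻⁴ × 0.74 × 52 = 0.013468 m
A Layer 2: 730 × 1 × 2.5×10⁻⁴ = 0.18250 m
A 782–2582 m: 0.48 × 2×10⁻⁴ × 1800 = 0.17280 m
A total: 0.368768 m
B Layer 1: 0.31 × 51 × 1.4×10⁻⁴ = 0.0022134 m
B 51–211 m: 1.2×10⁻⁴ × 160 × 0.33 = 0.006336 m
B 620 × 1×10⁻⁴ × 0.13 = 0.00806 m
B total: 0.0166094 m
Difference: 0.368768 − 0.0166094 = 0.3521586 m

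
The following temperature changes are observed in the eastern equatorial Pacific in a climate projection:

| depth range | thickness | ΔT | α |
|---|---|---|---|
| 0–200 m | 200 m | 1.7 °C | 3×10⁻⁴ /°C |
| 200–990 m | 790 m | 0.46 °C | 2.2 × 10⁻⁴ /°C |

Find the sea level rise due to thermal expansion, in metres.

Layer 1: 200 × 3×10⁻⁴ × 1.7 = 0.10200 m
200–990 m: 2.2×10⁻⁴ × 0.46 × 790 = 0.079948 m
Δh = 0.10200 + 0.079948 = 0.181948 m

Δh = 0.18 m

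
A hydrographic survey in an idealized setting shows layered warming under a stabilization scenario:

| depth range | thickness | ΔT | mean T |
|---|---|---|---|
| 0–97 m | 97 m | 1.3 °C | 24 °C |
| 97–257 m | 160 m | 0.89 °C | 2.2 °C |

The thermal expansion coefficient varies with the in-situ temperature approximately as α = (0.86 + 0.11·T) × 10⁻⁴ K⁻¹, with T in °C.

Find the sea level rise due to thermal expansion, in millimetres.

about 59.8 mm

Layer 1: α = (0.86 + 0.11×24)×10⁻⁴ = 3.5×10⁻⁴ K⁻¹
Layer 2: α = (0.86 + 0.11×2.2)×10⁻⁴ = 1.102×10⁻⁴ K⁻¹
1.3 × 97 × 3.5×10⁻⁴ = 0.044135 m
Layer 2: 1.102×10⁻⁴ × 160 × 0.89 = 0.01569248 m
Δh = 0.044135 + 0.01569248 = 0.05982748 m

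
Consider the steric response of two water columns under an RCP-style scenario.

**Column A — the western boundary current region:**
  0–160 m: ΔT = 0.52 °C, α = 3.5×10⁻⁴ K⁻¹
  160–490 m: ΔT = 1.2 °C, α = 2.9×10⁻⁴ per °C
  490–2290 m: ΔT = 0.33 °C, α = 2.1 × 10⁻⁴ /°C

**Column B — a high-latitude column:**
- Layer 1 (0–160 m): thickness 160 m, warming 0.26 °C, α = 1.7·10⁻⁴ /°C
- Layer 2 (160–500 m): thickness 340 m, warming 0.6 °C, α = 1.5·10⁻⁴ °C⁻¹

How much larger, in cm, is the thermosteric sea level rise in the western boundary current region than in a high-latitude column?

23 cm larger

A 0–160 m: 160 × 0.52 × 3.5×10⁻⁴ = 0.02912 m
A 330 × 1.2 × 2.9×10⁻⁴ = 0.11484 m
A 490–2290 m: 2.1×10⁻⁴ × 0.33 × 1800 = 0.12474 m
A total: 0.26870 m
B 160 × 1.7×10⁻⁴ × 0.26 = 0.007072 m
B Layer 2: 1.5×10⁻⁴ × 340 × 0.6 = 0.03060 m
B total: 0.037672 m
Difference: 0.26870 − 0.037672 = 0.231028 m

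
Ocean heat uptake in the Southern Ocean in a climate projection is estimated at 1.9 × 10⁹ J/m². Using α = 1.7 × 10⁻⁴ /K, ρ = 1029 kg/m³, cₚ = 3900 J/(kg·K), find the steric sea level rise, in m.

Δh = αQ/(ρcₚ) = 1.7×10⁻⁴ × 1.9×10⁹ / (1029 × 3900) ≈ 0.080486 m

Δh = 0.080 m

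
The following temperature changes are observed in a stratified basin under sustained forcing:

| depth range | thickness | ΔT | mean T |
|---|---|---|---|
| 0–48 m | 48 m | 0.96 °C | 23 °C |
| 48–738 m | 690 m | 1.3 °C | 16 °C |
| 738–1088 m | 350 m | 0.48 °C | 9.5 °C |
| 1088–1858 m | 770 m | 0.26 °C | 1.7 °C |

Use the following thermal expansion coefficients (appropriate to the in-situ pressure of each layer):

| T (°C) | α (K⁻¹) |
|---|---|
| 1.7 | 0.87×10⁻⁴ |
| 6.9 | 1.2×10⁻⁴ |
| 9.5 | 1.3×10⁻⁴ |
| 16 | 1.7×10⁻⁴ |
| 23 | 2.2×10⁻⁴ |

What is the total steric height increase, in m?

0.202 m

Layer 1 at 23 °C → α = 2.2×10⁻⁴ K⁻¹
Layer 2 at 16 °C → α = 1.7×10⁻⁴ K⁻¹
Layer 3 at 9.5 °C → α = 1.3×10⁻⁴ K⁻¹
Layer 4 at 1.7 °C → α = 0.87×10⁻⁴ K⁻¹
Layer 1: 48 × 0.96 × 2.2×10⁻⁴ = 0.0101376 m
1.7×10⁻⁴ × 690 × 1.3 = 0.15249 m
Layer 3: 1.3×10⁻⁴ × 350 × 0.48 = 0.02184 m
1088–1858 m: 0.26 × 770 × 0.87×10⁻⁴ = 0.0174174 m
Δh = 0.0101376 + 0.15249 + 0.02184 + 0.0174174 = 0.201885 m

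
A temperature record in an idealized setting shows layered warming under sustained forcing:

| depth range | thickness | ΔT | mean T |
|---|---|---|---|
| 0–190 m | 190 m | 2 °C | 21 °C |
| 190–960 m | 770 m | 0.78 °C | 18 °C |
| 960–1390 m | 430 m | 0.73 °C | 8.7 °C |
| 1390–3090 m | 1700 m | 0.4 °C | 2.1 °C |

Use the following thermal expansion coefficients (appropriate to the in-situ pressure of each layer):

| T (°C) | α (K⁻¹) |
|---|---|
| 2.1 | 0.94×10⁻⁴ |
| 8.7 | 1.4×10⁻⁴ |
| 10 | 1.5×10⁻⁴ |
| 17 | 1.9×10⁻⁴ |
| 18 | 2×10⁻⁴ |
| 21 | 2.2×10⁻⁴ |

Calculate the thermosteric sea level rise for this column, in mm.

Layer 1 at 21 °C → α = 2.2×10⁻⁴ K⁻¹
Layer 2 at 18 °C → α = 2×10⁻⁴ K⁻¹
Layer 3 at 8.7 °C → α = 1.4×10⁻⁴ K⁻¹
Layer 4 at 2.1 °C → α = 0.94×10⁻⁴ K⁻¹
Layer 1: 2 × 2.2×10⁻⁴ × 190 = 0.08360 m
190–960 m: 2×10⁻⁴ × 770 × 0.78 = 0.12012 m
1.4×10⁻⁴ × 0.73 × 430 = 0.043946 m
1390–3090 m: 0.94×10⁻⁴ × 1700 × 0.4 = 0.06392 m
Δh = 0.08360 + 0.12012 + 0.043946 + 0.06392 = 0.311586 m ≈ 312 mm

312 mm of thermosteric rise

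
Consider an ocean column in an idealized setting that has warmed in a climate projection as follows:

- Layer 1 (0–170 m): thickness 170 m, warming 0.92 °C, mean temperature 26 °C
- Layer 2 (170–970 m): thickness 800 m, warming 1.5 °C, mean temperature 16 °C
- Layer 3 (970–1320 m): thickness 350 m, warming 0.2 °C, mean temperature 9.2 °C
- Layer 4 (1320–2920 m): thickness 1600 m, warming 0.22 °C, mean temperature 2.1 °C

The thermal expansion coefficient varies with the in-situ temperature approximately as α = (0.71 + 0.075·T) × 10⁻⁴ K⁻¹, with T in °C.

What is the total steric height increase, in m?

Δh = 0.311 m

Layer 1: α = (0.71 + 0.075×26)×10⁻⁴ = 2.66×10⁻⁴ K⁻¹
Layer 2: α = (0.71 + 0.075×16)×10⁻⁴ = 1.91×10⁻⁴ K⁻¹
Layer 3: α = (0.71 + 0.075×9.2)×10⁻⁴ = 1.4×10⁻⁴ K⁻¹
Layer 4: α = (0.71 + 0.075×2.1)×10⁻⁴ = 0.8675×10⁻⁴ K⁻¹
0.92 × 170 × 2.66×10⁻⁴ = 0.0416024 m
800 × 1.91×10⁻⁴ × 1.5 = 0.22920 m
350 × 1.4×10⁻⁴ × 0.2 = 0.00980 m
Layer 4: 0.22 × 0.8675×10⁻⁴ × 1600 = 0.030536 m
Δh = 0.0416024 + 0.22920 + 0.00980 + 0.030536 = 0.3111384 m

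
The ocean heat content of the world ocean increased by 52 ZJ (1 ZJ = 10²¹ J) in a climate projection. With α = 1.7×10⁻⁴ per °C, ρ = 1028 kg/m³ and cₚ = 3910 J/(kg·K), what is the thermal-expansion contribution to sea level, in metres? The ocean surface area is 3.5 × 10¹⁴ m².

Per unit area: Q = 52×10²¹ / (3.5×10¹⁴) ≈ 1.486×10⁸ J/m²
Δh = αQ/(ρcₚ) = 1.7×10⁻⁴ × 1.486×10⁸ / (1028 × 3910) ≈ 0.0062849 m

Δh ≈ 0.00628 m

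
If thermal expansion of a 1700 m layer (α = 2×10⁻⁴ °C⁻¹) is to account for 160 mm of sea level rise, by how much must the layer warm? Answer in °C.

ΔT = Δh/(αH) = 0.16 / (2×10⁻⁴ × 1700) ≈ 0.4706 °C

ΔT ≈ 0.47 °C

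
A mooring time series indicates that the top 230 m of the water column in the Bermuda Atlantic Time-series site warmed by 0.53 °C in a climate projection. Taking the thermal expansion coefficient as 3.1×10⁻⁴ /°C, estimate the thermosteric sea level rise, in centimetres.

3.78 cm of thermosteric rise

Δh = αΔT·H = 3.1×10⁻⁴ × 0.53 × 230 = 0.037789 m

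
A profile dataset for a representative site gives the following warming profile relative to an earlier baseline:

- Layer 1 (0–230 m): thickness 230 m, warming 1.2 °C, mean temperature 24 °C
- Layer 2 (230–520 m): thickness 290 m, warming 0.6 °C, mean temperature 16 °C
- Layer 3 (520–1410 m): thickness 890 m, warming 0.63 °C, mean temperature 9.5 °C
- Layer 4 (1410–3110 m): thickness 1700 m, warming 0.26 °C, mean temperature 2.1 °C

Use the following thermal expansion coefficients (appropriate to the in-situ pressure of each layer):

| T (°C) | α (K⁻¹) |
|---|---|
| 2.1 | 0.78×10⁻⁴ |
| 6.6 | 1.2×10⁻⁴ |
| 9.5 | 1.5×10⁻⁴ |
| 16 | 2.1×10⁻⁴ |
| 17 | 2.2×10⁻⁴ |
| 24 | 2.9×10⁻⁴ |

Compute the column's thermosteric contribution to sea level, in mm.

about 235 mm

Layer 1 at 24 °C → α = 2.9×10⁻⁴ K⁻¹
Layer 2 at 16 °C → α = 2.1×10⁻⁴ K⁻¹
Layer 3 at 9.5 °C → α = 1.5×10⁻⁴ K⁻¹
Layer 4 at 2.1 °C → α = 0.78×10⁻⁴ K⁻¹
0–230 m: 2.9×10⁻⁴ × 230 × 1.2 = 0.08004 m
0.6 × 290 × 2.1×10⁻⁴ = 0.03654 m
1.5×10⁻⁴ × 890 × 0.63 = 0.084105 m
1410–3110 m: 1700 × 0.78×10⁻⁴ × 0.26 = 0.034476 m
Δh = 0.08004 + 0.03654 + 0.084105 + 0.034476 = 0.235161 m ≈ 235 mm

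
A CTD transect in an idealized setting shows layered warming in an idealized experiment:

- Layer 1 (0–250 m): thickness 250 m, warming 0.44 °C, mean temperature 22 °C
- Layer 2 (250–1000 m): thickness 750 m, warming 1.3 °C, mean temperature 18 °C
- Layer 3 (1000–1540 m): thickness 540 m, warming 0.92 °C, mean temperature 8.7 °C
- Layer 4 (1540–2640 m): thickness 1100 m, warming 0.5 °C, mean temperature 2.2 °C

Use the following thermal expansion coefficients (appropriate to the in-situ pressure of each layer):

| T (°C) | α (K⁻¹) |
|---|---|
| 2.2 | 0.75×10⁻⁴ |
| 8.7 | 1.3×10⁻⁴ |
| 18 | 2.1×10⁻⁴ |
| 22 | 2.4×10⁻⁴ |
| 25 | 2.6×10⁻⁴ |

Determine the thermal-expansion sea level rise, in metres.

Layer 1 at 22 °C → α = 2.4×10⁻⁴ K⁻¹
Layer 2 at 18 °C → α = 2.1×10⁻⁴ K⁻¹
Layer 3 at 8.7 °C → α = 1.3×10⁻⁴ K⁻¹
Layer 4 at 2.2 °C → α = 0.75×10⁻⁴ K⁻¹
0–250 m: 0.44 × 250 × 2.4×10⁻⁴ = 0.02640 m
750 × 1.3 × 2.1×10⁻⁴ = 0.20475 m
Layer 3: 0.92 × 540 × 1.3×10⁻⁴ = 0.064584 m
1540–2640 m: 1100 × 0.5 × 0.75×10⁻⁴ = 0.04125 m
Δh = 0.02640 + 0.20475 + 0.064584 + 0.04125 = 0.336984 m

Δh ≈ 0.337 m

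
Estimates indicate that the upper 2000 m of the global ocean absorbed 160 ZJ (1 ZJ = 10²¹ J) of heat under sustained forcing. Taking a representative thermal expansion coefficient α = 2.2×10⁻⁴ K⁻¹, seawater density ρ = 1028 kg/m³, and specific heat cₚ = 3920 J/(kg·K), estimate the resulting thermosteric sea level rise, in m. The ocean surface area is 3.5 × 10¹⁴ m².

0.025 m of thermosteric rise

Per unit area: Q = 160×10²¹ / (3.5×10¹⁴) ≈ 4.571×10⁸ J/m²
Δh = αQ/(ρcₚ) = 2.2×10⁻⁴ × 4.571×10⁸ / (1028 × 3920) ≈ 0.024955 m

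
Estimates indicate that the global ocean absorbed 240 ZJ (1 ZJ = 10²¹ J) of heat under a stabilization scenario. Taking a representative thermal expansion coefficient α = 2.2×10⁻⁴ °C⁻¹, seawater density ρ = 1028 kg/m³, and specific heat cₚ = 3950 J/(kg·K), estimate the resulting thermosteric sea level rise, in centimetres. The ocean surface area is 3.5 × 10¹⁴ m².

3.7 cm of thermosteric rise

Per unit area: Q = 240×10²¹ / (3.5×10¹⁴) ≈ 6.857×10⁸ J/m²
Δh = αQ/(ρcₚ) = 2.2×10⁻⁴ × 6.857×10⁸ / (1028 × 3950) ≈ 0.037151 m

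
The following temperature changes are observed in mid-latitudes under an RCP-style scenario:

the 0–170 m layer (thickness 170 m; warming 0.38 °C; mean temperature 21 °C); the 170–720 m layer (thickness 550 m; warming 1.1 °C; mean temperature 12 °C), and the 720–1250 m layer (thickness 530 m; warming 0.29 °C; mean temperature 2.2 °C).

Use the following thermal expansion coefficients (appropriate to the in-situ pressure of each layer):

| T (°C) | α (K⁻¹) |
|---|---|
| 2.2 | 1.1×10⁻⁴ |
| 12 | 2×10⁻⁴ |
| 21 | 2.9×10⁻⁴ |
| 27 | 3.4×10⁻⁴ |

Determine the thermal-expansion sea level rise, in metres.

Layer 1 at 21 °C → α = 2.9×10⁻⁴ K⁻¹
Layer 2 at 12 °C → α = 2×10⁻⁴ K⁻¹
Layer 3 at 2.2 °C → α = 1.1×10⁻⁴ K⁻¹
0–170 m: 2.9×10⁻⁴ × 170 × 0.38 = 0.018734 m
1.1 × 2×10⁻⁴ × 550 = 0.12100 m
Layer 3: 530 × 0.29 × 1.1×10⁻⁴ = 0.016907 m
Δh = 0.018734 + 0.12100 + 0.016907 = 0.156641 m

about 0.157 m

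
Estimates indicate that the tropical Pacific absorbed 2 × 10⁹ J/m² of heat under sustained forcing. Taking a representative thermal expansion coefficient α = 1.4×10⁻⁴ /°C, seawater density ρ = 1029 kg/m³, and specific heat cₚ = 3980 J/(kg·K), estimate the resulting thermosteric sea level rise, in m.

about 0.0684 m

Δh = αQ/(ρcₚ) = 1.4×10⁻⁴ × 2×10⁹ / (1029 × 3980) ≈ 0.068369 m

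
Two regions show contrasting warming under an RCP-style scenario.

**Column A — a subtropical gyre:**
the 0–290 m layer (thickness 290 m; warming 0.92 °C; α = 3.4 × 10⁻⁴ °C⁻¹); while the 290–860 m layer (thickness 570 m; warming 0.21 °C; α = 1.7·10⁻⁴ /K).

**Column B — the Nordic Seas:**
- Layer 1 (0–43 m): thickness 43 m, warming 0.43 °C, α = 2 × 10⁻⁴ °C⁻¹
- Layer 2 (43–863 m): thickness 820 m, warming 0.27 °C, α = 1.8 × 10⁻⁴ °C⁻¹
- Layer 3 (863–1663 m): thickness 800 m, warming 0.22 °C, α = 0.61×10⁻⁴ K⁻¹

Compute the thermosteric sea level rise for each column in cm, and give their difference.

Δh_A ≈ 11.1 cm, Δh_B ≈ 5.43 cm; difference ≈ 5.68 cm

A 0–290 m: 0.92 × 290 × 3.4×10⁻⁴ = 0.090712 m
A 570 × 1.7×10⁻⁴ × 0.21 = 0.020349 m
A total: 0.111061 m
B 0.43 × 2×10⁻⁴ × 43 = 0.003698 m
B 43–863 m: 820 × 1.8×10⁻⁴ × 0.27 = 0.039852 m
B 863–1663 m: 0.22 × 800 × 0.61×10⁻⁴ = 0.010736 m
B total: 0.054286 m
Difference: 0.111061 − 0.054286 = 0.056775 m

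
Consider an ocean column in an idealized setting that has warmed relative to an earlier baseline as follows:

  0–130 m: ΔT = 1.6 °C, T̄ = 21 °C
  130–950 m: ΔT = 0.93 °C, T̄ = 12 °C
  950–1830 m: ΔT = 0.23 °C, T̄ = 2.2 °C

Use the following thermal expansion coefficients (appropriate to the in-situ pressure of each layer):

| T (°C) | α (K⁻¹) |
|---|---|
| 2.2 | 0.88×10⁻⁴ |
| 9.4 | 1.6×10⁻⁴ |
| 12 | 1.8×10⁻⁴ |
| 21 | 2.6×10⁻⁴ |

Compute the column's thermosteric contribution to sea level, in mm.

209 mm

Layer 1 at 21 °C → α = 2.6×10⁻⁴ K⁻¹
Layer 2 at 12 °C → α = 1.8×10⁻⁴ K⁻¹
Layer 3 at 2.2 °C → α = 0.88×10⁻⁴ K⁻¹
0–130 m: 2.6×10⁻⁴ × 130 × 1.6 = 0.05408 m
1.8×10⁻⁴ × 0.93 × 820 = 0.137268 m
950–1830 m: 0.23 × 880 × 0.88×10⁻⁴ = 0.0178112 m
Δh = 0.05408 + 0.137268 + 0.0178112 = 0.2091592 m ≈ 209 mm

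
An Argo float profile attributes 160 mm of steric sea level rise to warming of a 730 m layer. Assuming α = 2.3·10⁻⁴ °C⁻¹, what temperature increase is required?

0.953 °C

ΔT = Δh/(αH) = 0.16 / (2.3×10⁻⁴ × 730) ≈ 0.9529 °C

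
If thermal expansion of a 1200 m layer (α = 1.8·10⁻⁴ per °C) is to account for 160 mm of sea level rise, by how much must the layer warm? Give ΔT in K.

ΔT = Δh/(αH) = 0.16 / (1.8×10⁻⁴ × 1200) ≈ 0.7407 K

0.74 K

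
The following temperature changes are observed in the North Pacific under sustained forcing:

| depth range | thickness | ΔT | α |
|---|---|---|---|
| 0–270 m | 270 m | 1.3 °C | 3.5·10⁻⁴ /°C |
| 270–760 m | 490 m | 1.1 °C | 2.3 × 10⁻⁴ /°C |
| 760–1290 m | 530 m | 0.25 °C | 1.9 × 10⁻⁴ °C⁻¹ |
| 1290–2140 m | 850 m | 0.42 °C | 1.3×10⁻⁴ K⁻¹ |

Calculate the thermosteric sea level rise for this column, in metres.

Layer 1: 1.3 × 270 × 3.5×10⁻⁴ = 0.12285 m
Layer 2: 1.1 × 490 × 2.3×10⁻⁴ = 0.12397 m
760–1290 m: 530 × 0.25 × 1.9×10⁻⁴ = 0.025175 m
850 × 0.42 × 1.3×10⁻⁴ = 0.04641 m
Δh = 0.12285 + 0.12397 + 0.025175 + 0.04641 = 0.318405 m

Δh ≈ 0.32 m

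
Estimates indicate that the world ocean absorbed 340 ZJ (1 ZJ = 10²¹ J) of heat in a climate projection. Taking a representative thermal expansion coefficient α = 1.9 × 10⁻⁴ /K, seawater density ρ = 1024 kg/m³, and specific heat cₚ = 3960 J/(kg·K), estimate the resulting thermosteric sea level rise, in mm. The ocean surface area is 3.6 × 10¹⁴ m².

Per unit area: Q = 340×10²¹ / (3.6×10¹⁴) ≈ 9.444×10⁸ J/m²
Δh = αQ/(ρcₚ) = 1.9×10⁻⁴ × 9.444×10⁸ / (1024 × 3960) ≈ 0.04425 m

Δh = 44.3 mm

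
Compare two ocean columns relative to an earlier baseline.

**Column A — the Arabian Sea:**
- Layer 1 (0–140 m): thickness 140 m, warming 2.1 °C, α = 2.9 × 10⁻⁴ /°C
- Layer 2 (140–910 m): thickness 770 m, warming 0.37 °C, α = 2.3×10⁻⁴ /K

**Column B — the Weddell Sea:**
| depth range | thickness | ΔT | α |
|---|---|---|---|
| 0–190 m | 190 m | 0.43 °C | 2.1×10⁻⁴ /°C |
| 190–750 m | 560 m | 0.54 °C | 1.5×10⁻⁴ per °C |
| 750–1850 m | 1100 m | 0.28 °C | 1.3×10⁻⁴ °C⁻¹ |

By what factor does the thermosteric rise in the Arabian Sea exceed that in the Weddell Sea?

a factor of 1.5

A Layer 1: 2.1 × 140 × 2.9×10⁻⁴ = 0.08526 m
A 140–910 m: 2.3×10⁻⁴ × 0.37 × 770 = 0.065527 m
A total: 0.150787 m
B 2.1×10⁻⁴ × 0.43 × 190 = 0.017157 m
B Layer 2: 560 × 1.5×10⁻⁴ × 0.54 = 0.04536 m
B 750–1850 m: 1100 × 1.3×10⁻⁴ × 0.28 = 0.04004 m
B total: 0.102557 m
Ratio: 0.150787 / 0.102557 ≈ 1.470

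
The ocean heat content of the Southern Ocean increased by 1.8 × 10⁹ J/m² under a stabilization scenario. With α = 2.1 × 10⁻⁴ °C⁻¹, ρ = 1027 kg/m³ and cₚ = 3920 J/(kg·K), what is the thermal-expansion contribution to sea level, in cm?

Δh ≈ 9.39 cm

Δh = αQ/(ρcₚ) = 2.1×10⁻⁴ × 1.8×10⁹ / (1027 × 3920) ≈ 0.093893 m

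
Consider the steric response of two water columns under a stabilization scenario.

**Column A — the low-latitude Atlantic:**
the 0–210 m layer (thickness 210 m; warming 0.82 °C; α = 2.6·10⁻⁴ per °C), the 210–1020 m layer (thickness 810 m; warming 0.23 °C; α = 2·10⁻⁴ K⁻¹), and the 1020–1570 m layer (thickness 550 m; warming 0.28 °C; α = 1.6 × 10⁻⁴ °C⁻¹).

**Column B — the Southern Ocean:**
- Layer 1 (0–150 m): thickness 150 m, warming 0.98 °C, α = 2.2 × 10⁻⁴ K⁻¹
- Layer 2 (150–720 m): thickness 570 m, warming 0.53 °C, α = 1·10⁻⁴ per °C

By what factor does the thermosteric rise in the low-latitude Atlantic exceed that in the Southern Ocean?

A 0.82 × 210 × 2.6×10⁻⁴ = 0.044772 m
A 810 × 0.23 × 2×10⁻⁴ = 0.03726 m
A 1020–1570 m: 550 × 0.28 × 1.6×10⁻⁴ = 0.02464 m
A total: 0.106672 m
B 2.2×10⁻⁴ × 0.98 × 150 = 0.03234 m
B 150–720 m: 570 × 1×10⁻⁴ × 0.53 = 0.03021 m
B total: 0.06255 m
Ratio: 0.106672 / 0.06255 ≈ 1.705

≈ 1.7×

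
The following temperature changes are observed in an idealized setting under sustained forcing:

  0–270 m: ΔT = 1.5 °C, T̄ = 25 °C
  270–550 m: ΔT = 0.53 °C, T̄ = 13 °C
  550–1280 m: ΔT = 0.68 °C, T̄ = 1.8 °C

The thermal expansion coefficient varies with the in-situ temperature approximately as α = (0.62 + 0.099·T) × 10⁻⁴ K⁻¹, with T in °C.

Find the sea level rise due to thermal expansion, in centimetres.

19.3 cm

Layer 1: α = (0.62 + 0.099×25)×10⁻⁴ = 3.095×10⁻⁴ K⁻¹
Layer 2: α = (0.62 + 0.099×13)×10⁻⁴ = 1.907×10⁻⁴ K⁻¹
Layer 3: α = (0.62 + 0.099×1.8)×10⁻⁴ = 0.7982×10⁻⁴ K⁻¹
0–270 m: 3.095×10⁻⁴ × 1.5 × 270 = 0.1253475 m
Layer 2: 1.907×10⁻⁴ × 0.53 × 280 = 0.02829988 m
550–1280 m: 0.7982×10⁻⁴ × 730 × 0.68 = 0.039622648 m
Δh = 0.1253475 + 0.02829988 + 0.039622648 = 0.193270028 m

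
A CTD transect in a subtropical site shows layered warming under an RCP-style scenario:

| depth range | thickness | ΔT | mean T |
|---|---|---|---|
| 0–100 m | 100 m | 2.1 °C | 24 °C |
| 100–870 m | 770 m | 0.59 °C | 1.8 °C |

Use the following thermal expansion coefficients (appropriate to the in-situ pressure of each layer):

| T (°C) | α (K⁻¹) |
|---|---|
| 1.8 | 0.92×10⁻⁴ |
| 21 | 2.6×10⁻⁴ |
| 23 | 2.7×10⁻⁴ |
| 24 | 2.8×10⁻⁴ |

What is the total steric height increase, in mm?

about 101 mm

Layer 1 at 24 °C → α = 2.8×10⁻⁴ K⁻¹
Layer 2 at 1.8 °C → α = 0.92×10⁻⁴ K⁻¹
Layer 1: 100 × 2.1 × 2.8×10⁻⁴ = 0.05880 m
100–870 m: 0.59 × 770 × 0.92×10⁻⁴ = 0.0417956 m
Δh = 0.05880 + 0.0417956 = 0.1005956 m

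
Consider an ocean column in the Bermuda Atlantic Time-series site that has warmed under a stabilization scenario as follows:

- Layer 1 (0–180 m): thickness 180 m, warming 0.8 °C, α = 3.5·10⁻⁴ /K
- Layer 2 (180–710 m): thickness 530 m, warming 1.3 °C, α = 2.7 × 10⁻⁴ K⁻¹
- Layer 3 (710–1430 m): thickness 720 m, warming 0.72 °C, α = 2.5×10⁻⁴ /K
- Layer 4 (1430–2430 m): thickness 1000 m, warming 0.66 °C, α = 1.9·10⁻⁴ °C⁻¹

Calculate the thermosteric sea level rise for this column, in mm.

0–180 m: 0.8 × 180 × 3.5×10⁻⁴ = 0.05040 m
Layer 2: 530 × 1.3 × 2.7×10⁻⁴ = 0.18603 m
Layer 3: 0.72 × 2.5×10⁻⁴ × 720 = 0.12960 m
1430–2430 m: 1.9×10⁻⁴ × 0.66 × 1000 = 0.12540 m
Δh = 0.05040 + 0.18603 + 0.12960 + 0.12540 = 0.49143 m

Δh ≈ 491 mm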